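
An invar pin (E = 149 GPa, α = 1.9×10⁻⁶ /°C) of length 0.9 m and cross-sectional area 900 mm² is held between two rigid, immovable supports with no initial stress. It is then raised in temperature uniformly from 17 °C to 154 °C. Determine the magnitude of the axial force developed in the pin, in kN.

Full restraint means ε = 0, so the stress is σ = EαΔT = 149×10³ × 1.9×10⁻⁶ × 137 = 38.78 MPa.
P = AEαΔT = 900 × 149×10³ × 1.9×10⁻⁶ × 137 = 34.91 kN (compressive).

P ≈ 34.9 kN (compressive)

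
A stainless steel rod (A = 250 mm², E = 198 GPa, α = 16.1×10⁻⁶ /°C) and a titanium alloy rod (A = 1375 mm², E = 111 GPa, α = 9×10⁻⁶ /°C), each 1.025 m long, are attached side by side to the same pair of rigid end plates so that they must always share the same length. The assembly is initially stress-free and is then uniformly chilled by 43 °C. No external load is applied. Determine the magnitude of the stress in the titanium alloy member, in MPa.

σ ≈ 8.3 MPa (compressive)

Both members must finish at the same length. With the larger α, the stainless steel tends to over-contract; the plates restrain it, putting the stainless steel in tension and the titanium alloy in compression. With no external load the two internal forces are equal and opposite, magnitude P.
Equating the net (thermal + elastic) strains gives |α₁ − α₂|·ΔT = P·[1/(A₁E₁) + 1/(A₂E₂)].
|α₁ − α₂|·ΔT = 7.1×10⁻⁶ × 43 = 0.0003053.
1/(A₁E₁) + 1/(A₂E₂) = 1/(250×198×10³) + 1/(1375×111×10³) = 2.675×10⁻⁸ N⁻¹.
So P = 0.0003053 / 2.675×10⁻⁸ = 11.41 kN.
σ_{titanium alloy} = P/A₂ = 11410/1375 = 8.299 MPa, compressive.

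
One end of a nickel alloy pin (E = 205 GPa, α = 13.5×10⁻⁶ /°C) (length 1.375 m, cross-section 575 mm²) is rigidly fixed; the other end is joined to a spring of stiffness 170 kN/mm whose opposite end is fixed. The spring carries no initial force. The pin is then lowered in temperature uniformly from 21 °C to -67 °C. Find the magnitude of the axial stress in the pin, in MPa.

The unrestrained thermal change is αΔT L = 13.5×10⁻⁶ × 88 × 1375 = 1.633 mm.
With a force P in the spring, the elastic change of the pin is PL/(AE) and that of the spring is P/k; compatibility requires their sum to equal δ_free.
P [ L/(AE) + 1/k ] = δ_free → P [ 1375/(575×205×10³) + 1/(170×10³) ] = 1.633.
P = 1.633 / 1.755×10⁻⁵ = 93090 N.
σ = P/A = 93090/575 = 161.9 MPa.

σ ≈ 162 MPa (tensile)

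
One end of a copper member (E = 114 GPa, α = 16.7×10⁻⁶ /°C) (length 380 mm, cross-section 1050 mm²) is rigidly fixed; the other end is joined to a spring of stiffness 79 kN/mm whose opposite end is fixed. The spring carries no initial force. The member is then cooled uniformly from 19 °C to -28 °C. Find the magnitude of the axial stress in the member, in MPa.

The unrestrained thermal change is αΔT L = 16.7×10⁻⁶ × 47 × 380 = 0.2983 mm.
With a force P in the spring, the elastic change of the member is PL/(AE) and that of the spring is P/k; compatibility requires their sum to equal δ_free.
So P = δ_free / [L/(AE) + 1/k] = 0.2983 / [ 380/(1050×114×10³) + 1/(79×10³) ].
P = 0.2983 / 1.583×10⁻⁵ = 18840 N.
σ = P/A = 18840/1050 = 17.94 MPa.

σ ≈ 17.9 MPa (tensile)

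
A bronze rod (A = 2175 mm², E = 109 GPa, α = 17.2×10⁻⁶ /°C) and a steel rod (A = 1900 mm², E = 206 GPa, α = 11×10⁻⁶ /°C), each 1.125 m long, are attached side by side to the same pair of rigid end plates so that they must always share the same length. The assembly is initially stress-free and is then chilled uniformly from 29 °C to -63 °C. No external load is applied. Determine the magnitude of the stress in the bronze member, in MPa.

σ ≈ 38.7 MPa (tensile)

Both members must finish at the same length. With the larger α, the bronze tends to over-contract; the plates restrain it, putting the bronze in tension and the steel in compression. With no external load the two internal forces are equal and opposite, magnitude P.
Compatibility of the two members (thermal + elastic change equal): (α₁ − α₂)ΔT = P·[1/(A₁E₁) + 1/(A₂E₂)].
|α₁ − α₂|·ΔT = 6.2×10⁻⁶ × 92 = 0.0005704.
1/(A₁E₁) + 1/(A₂E₂) = 1/(2175×109×10³) + 1/(1900×206×10³) = 6.773×10⁻⁹ N⁻¹.
P = 0.0005704 / 6.773×10⁻⁹ = 84220 N = 84.22 kN.
σ_{bronze} = P/A₁ = 84220/2175 = 38.72 MPa, tensile.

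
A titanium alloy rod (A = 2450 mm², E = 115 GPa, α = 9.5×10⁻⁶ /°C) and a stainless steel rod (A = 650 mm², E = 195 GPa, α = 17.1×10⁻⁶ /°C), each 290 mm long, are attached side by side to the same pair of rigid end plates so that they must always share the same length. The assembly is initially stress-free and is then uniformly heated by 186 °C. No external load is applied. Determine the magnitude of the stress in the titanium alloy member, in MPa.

σ ≈ 50.4 MPa (tensile)

Both members must finish at the same length. With the larger α, the stainless steel tends to over-expand; the plates restrain it, putting the stainless steel in compression and the titanium alloy in tension. With no external load the two internal forces are equal and opposite, magnitude P.
Compatibility of the two members (thermal + elastic change equal): (α₁ − α₂)ΔT = P·[1/(A₁E₁) + 1/(A₂E₂)].
|α₁ − α₂|·ΔT = 7.6×10⁻⁶ × 186 = 0.001414.
1/(A₁E₁) + 1/(A₂E₂) = 1/(2450×115×10³) + 1/(650×195×10³) = 1.144×10⁻⁸ N⁻¹.
So P = 0.001414 / 1.144×10⁻⁸ = 123.6 kN.
σ_{titanium alloy} = P/A₁ = 123600/2450 = 50.44 MPa, tensile.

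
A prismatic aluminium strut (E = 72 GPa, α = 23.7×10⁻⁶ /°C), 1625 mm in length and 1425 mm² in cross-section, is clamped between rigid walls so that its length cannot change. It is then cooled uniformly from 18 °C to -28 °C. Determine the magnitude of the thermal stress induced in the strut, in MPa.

σ ≈ 78.5 MPa (tensile)

With length fixed, the mechanical strain must cancel the thermal strain αΔT = 23.7×10⁻⁶ × 46 = 1090.2×10⁻⁶.
σ = EαΔT = 72×10³ × 23.7×10⁻⁶ × 46 = 78.49 MPa (tensile; the strut is trying to contract).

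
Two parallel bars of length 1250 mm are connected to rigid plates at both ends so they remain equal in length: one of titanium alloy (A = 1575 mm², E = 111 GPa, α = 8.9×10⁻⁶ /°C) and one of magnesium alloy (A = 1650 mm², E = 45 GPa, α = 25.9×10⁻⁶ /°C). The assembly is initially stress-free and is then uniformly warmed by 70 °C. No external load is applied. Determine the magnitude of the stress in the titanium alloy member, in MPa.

The magnesium alloy has the larger α, so on heating it would change length more than the titanium alloy if both were free. The rigid plates force a common final length, so the magnesium alloy is put into compression and the titanium alloy into tension, with equal and opposite forces P (no external load).
Compatibility of the two members (thermal + elastic change equal): (α₁ − α₂)ΔT = P·[1/(A₁E₁) + 1/(A₂E₂)].
|α₁ − α₂|·ΔT = 17×10⁻⁶ × 70 = 0.00119.
1/(A₁E₁) + 1/(A₂E₂) = 1/(1575×111×10³) + 1/(1650×45×10³) = 1.919×10⁻⁸ N⁻¹.
So P = 0.00119 / 1.919×10⁻⁸ = 62.02 kN.
σ_{titanium alloy} = P/A₁ = 62020/1575 = 39.38 MPa, tensile.

σ ≈ 39.4 MPa (tensile)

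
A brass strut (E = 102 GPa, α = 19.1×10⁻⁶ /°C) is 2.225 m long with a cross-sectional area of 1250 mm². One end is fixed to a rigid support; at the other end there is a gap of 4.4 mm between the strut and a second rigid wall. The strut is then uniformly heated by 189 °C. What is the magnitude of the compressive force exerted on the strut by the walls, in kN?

Unrestrained expansion: δ_free = αΔT L = 19.1×10⁻⁶ × 189 × 2225 = 8.032 mm.
After closing the 4.4 mm clearance, 8.032 − 4.4 = 3.632 mm of expansion remains to be suppressed by the wall.
So σ = E(δ_free − g)/L = 102×10³ × 3.632/2225 = 166.5 MPa.
P = σA = 166.5 × 1250 = 208.1 kN.

P ≈ 208 kN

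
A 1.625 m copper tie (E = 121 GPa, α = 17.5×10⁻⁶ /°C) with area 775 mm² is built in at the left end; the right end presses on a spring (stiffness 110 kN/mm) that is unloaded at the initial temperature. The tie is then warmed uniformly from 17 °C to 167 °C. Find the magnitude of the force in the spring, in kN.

If the spring were absent the tie would lengthen by αΔT L = 17.5×10⁻⁶ × 150 × 1625 = 4.266 mm.
Let P be the compressive force at the spring. The tie shortens elastically by PL/(AE) and the spring compresses by P/k; together these equal δ_free.
So P = δ_free / [L/(AE) + 1/k] = 4.266 / [ 1625/(775×121×10³) + 1/(110×10³) ].
P = 4.266 / 2.642×10⁻⁵ = 161500 N.

P ≈ 161 kN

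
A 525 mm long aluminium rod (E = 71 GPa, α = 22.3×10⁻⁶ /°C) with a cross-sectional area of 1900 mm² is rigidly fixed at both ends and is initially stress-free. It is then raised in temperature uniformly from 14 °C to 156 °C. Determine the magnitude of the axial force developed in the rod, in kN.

P ≈ 427 kN (compressive)

With zero net strain, σ = E·αΔT = 71 GPa × 22.3×10⁻⁶ × 142 = 224.8 MPa.
Then P = σA = 224.8 × 1900 mm² = 427.2 kN, compressive.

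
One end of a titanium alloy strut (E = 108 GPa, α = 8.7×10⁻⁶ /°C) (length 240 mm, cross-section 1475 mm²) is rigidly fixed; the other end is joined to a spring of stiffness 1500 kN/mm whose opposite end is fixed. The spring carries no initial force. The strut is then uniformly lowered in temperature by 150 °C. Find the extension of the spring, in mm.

If the spring were absent the strut would shorten by αΔT L = 8.7×10⁻⁶ × 150 × 240 = 0.3132 mm.
Let P be the tensile force in the spring. The strut extends elastically by PL/(AE) and the spring stretches by P/k; together these equal δ_free.
P [ L/(AE) + 1/k ] = δ_free → P [ 240/(1475×108×10³) + 1/(1500×10³) ] = 0.3132.
P = 0.3132 / 2.173×10⁻⁶ = 144100 N.
Spring extension = P/k = 144100/(1500×10³) = 0.09608 mm.

δ ≈ 0.0961 mm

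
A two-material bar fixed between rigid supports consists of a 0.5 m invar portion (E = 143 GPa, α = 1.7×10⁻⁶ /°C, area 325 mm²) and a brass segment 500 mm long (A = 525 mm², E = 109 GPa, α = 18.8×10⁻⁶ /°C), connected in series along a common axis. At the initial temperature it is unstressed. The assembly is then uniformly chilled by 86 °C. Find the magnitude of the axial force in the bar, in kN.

P ≈ 45.2 kN (tensile)

If the supports were absent, the total length change would be Σ αᵢΔT Lᵢ = 1.7×10⁻⁶×86×500 + 18.8×10⁻⁶×86×500 = 0.8815 mm.
Since the ends are fixed, an axial force P builds up, equal in every segment, with P · Σ Lᵢ/(AᵢEᵢ) = δ_free.
Σ Lᵢ/(AᵢEᵢ) = 500/(325×143×10³) + 500/(525×109×10³) = 1.95×10⁻⁵ mm/N.
P = 0.8815 / 1.95×10⁻⁵ = 45210 N = 45.21 kN, tensile.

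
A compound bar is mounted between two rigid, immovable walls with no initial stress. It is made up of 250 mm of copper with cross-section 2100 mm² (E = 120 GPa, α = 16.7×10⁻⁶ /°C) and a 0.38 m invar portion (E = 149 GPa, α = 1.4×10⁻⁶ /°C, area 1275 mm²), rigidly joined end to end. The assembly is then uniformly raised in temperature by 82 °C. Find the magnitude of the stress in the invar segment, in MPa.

σ ≈ 101 MPa (compressive)

Free thermal expansion of the whole bar: Σ αᵢΔT Lᵢ = 16.7×10⁻⁶×82×250 + 1.4×10⁻⁶×82×380 = 0.386 mm.
Since the ends are fixed, an axial force P builds up, equal in every segment, with P · Σ Lᵢ/(AᵢEᵢ) = δ_free.
Σ Lᵢ/(AᵢEᵢ) = 250/(2100×120×10³) + 380/(1275×149×10³) = 2.992×10⁻⁶ mm/N.
Hence P = δ_free / Σ(L/AE) = 0.386/2.992×10⁻⁶ = 129 kN (compressive).
σ_{invar} = P / A = 129000 / 1275 = 101.2 MPa.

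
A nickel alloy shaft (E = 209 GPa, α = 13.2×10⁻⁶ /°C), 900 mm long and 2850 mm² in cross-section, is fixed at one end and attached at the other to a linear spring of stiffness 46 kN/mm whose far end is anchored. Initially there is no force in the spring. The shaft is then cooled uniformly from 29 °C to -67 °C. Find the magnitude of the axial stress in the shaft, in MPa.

The unrestrained thermal change is αΔT L = 13.2×10⁻⁶ × 96 × 900 = 1.14 mm.
With a force P in the spring, the elastic change of the shaft is PL/(AE) and that of the spring is P/k; compatibility requires their sum to equal δ_free.
So P = δ_free / [L/(AE) + 1/k] = 1.14 / [ 900/(2850×209×10³) + 1/(46×10³) ].
P = 1.14 / 2.325×10⁻⁵ = 49050 N.
σ = P/A = 49050/2850 = 17.21 MPa.

σ ≈ 17.2 MPa (tensile)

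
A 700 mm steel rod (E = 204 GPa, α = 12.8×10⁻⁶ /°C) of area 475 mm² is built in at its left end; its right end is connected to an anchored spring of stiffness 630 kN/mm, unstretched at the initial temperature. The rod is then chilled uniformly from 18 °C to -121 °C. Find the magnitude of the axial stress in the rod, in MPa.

σ ≈ 298 MPa (tensile)

Free thermal contraction: δ_free = αΔT L = 12.8×10⁻⁶ × 139 × 700 = 1.245 mm.
With a force P in the spring, the elastic change of the rod is PL/(AE) and that of the spring is P/k; compatibility requires their sum to equal δ_free.
So P = δ_free / [L/(AE) + 1/k] = 1.245 / [ 700/(475×204×10³) + 1/(630×10³) ].
P = 1.245 / 8.811×10⁻⁶ = 141300 N.
σ = P/A = 141300/475 = 297.6 MPa.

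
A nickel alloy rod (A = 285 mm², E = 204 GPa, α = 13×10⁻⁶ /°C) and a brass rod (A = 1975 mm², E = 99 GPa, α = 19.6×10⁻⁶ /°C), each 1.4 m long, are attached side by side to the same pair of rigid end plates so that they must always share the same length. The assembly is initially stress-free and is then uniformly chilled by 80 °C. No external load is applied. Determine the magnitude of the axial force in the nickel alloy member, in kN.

P ≈ 23.7 kN (compressive in the nickel alloy)

Both members must finish at the same length. With the larger α, the brass tends to over-contract; the plates restrain it, putting the brass in tension and the nickel alloy in compression. With no external load the two internal forces are equal and opposite, magnitude P.
Setting the final lengths equal and cancelling L: (α₁ − α₂)ΔT = P/(A₁E₁) + P/(A₂E₂).
|α₁ − α₂|·ΔT = 6.6×10⁻⁶ × 80 = 0.000528.
1/(A₁E₁) + 1/(A₂E₂) = 1/(285×204×10³) + 1/(1975×99×10³) = 2.231×10⁻⁸ N⁻¹.
P = 0.000528 / 2.231×10⁻⁸ = 23660 N = 23.66 kN.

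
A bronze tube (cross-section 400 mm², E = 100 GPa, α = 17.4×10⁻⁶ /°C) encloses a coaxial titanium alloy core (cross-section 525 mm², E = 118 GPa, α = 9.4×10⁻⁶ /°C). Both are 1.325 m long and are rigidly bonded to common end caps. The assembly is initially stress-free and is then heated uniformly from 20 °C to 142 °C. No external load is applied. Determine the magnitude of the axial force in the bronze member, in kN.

P ≈ 23.7 kN (compressive in the bronze)

Both members must finish at the same length. With the larger α, the bronze tends to over-expand; the plates restrain it, putting the bronze in compression and the titanium alloy in tension. With no external load the two internal forces are equal and opposite, magnitude P.
Compatibility of the two members (thermal + elastic change equal): (α₁ − α₂)ΔT = P·[1/(A₁E₁) + 1/(A₂E₂)].
|α₁ − α₂|·ΔT = 8×10⁻⁶ × 122 = 0.000976.
1/(A₁E₁) + 1/(A₂E₂) = 1/(400×100×10³) + 1/(525×118×10³) = 4.114×10⁻⁸ N⁻¹.
So P = 0.000976 / 4.114×10⁻⁸ = 23.72 kN.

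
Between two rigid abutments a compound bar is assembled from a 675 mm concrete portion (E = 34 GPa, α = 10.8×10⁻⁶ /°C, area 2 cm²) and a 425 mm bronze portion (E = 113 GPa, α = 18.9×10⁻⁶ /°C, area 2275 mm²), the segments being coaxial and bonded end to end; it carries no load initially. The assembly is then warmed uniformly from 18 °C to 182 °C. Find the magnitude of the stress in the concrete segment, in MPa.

σ ≈ 125 MPa (compressive)

With the walls removed the bar would change length by δ_free = Σ αᵢΔT Lᵢ = 10.8×10⁻⁶×164×675 + 18.9×10⁻⁶×164×425 = 2.513 mm.
The walls prevent any net length change, so an axial force P (same in every segment) develops. Compatibility: P · Σ Lᵢ/(AᵢEᵢ) = δ_free.
The series flexibility is Σ Lᵢ/(AᵢEᵢ) = 675/(200×34×10³) + 425/(2275×113×10³) = 0.0001009 mm/N.
P = 2.513 / 0.0001009 = 24900 N = 24.9 kN, compressive.
σ_{concrete} = P / A = 24900 / 200 = 124.5 MPa.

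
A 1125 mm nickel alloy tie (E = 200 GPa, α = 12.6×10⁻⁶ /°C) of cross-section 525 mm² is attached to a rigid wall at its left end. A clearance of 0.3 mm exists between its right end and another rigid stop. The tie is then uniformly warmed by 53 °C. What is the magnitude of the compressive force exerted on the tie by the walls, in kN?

If the wall were absent the tie would grow by αΔT L = 12.6×10⁻⁶ × 53 × 1125 = 0.7513 mm.
The gap closes (δ_free > 0.3 mm) and the wall then resists a further 0.7513 − 0.3 = 0.4513 mm of expansion.
So σ = E(δ_free − g)/L = 200×10³ × 0.4513/1125 = 80.23 MPa.
P = σA = 80.23 × 525 = 42.12 kN.

P ≈ 42.1 kN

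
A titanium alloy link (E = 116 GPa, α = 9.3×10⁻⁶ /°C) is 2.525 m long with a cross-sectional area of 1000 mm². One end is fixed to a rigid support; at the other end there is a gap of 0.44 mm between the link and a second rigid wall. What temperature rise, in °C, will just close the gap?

The gap closes when αΔT L = 0.44 mm, since the link is still unstressed at that instant.
ΔT = 0.44 / (9.3×10⁻⁶ × 2525) = 18.74 °C.

ΔT ≈ 18.7 °C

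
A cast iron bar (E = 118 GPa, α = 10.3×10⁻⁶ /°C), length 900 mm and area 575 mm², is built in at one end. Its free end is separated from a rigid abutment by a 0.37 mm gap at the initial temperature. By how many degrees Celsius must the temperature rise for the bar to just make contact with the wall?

Contact occurs when the free expansion equals the gap: αΔT L = 0.37 mm.
So ΔT = g/(αL) = 0.37/(10.3×10⁻⁶ × 900) = 39.91 °C.

ΔT ≈ 39.9 °C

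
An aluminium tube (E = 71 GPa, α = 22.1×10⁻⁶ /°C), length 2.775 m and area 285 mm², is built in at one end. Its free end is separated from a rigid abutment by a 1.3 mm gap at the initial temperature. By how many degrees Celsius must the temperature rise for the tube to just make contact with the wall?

ΔT ≈ 21.2 °C

Contact occurs when the free expansion equals the gap: αΔT L = 1.3 mm.
So ΔT = g/(αL) = 1.3/(22.1×10⁻⁶ × 2775) = 21.2 °C.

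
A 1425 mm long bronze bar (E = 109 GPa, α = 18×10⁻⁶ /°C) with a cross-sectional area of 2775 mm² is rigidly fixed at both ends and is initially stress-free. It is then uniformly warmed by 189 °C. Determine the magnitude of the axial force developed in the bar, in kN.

With zero net strain, σ = E·αΔT = 109 GPa × 18×10⁻⁶ × 189 = 370.8 MPa.
Then P = σA = 370.8 × 2775 mm² = 1029 kN, compressive.

P ≈ 1030 kN (compressive)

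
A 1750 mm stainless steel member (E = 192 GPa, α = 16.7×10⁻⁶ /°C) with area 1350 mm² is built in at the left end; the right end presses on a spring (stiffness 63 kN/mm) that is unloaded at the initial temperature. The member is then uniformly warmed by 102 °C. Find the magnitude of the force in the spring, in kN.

The unrestrained thermal change is αΔT L = 16.7×10⁻⁶ × 102 × 1750 = 2.981 mm.
With a force P in the spring, the elastic change of the member is PL/(AE) and that of the spring is P/k; compatibility requires their sum to equal δ_free.
So P = δ_free / [L/(AE) + 1/k] = 2.981 / [ 1750/(1350×192×10³) + 1/(63×10³) ].
P = 2.981 / 2.262×10⁻⁵ = 131800 N.

P ≈ 132 kN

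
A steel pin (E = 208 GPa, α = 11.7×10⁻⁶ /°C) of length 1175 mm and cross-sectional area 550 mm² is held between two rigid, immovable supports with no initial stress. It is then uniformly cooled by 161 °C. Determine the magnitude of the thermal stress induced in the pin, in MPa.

σ ≈ 392 MPa (tensile)

The supports are rigid, so the total axial strain is zero. The restrained thermal strain is ε = αΔT = 11.7×10⁻⁶ × 161 = 1883.7×10⁻⁶.
Hence σ = E·αΔT = 208×10³ × 1883.7×10⁻⁶ = 391.8 MPa, tensile.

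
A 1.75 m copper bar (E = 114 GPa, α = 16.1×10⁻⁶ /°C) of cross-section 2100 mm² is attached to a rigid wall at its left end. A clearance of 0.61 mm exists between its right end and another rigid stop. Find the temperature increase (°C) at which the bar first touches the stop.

ΔT ≈ 21.7 °C

Contact occurs when the free expansion equals the gap: αΔT L = 0.61 mm.
ΔT = 0.61 / (16.1×10⁻⁶ × 1750) = 21.65 °C.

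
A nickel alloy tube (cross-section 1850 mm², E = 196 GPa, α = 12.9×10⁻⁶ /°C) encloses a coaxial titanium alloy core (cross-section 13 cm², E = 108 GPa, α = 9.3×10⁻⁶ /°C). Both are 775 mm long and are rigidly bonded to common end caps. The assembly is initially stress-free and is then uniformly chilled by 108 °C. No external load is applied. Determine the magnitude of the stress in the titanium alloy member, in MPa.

σ ≈ 30.3 MPa (compressive)

Equilibrium of a rigid end plate with no external load gives equal and opposite internal forces ±P in the two members. Since α_{nickel alloy} > α_{titanium alloy}, cooling drives the nickel alloy into tension and the titanium alloy into compression.
Compatibility of the two members (thermal + elastic change equal): (α₁ − α₂)ΔT = P·[1/(A₁E₁) + 1/(A₂E₂)].
|α₁ − α₂|·ΔT = 3.6×10⁻⁶ × 108 = 0.0003888.
1/(A₁E₁) + 1/(A₂E₂) = 1/(1850×196×10³) + 1/(1300×108×10³) = 9.88×10⁻⁹ N⁻¹.
So P = 0.0003888 / 9.88×10⁻⁹ = 39.35 kN.
σ_{titanium alloy} = P/A₂ = 39350/1300 = 30.27 MPa, compressive.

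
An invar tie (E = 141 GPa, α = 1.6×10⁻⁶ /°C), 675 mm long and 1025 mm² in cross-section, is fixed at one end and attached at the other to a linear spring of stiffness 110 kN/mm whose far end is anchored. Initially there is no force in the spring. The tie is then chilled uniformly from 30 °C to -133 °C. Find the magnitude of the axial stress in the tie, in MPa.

σ ≈ 12.5 MPa (tensile)

The unrestrained thermal change is αΔT L = 1.6×10⁻⁶ × 163 × 675 = 0.176 mm.
Let P be the tensile force in the spring. The tie extends elastically by PL/(AE) and the spring stretches by P/k; together these equal δ_free.
P [ L/(AE) + 1/k ] = δ_free → P [ 675/(1025×141×10³) + 1/(110×10³) ] = 0.176.
P = 0.176 / 1.376×10⁻⁵ = 12790 N.
σ = P/A = 12790/1025 = 12.48 MPa.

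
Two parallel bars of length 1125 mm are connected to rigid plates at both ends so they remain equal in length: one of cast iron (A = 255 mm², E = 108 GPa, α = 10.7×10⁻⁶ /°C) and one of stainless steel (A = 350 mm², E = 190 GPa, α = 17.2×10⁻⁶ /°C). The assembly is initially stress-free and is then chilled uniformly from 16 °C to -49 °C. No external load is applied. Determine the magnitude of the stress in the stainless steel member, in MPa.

The stainless steel has the larger α, so on cooling it would change length more than the cast iron if both were free. The rigid plates force a common final length, so the stainless steel is put into tension and the cast iron into compression, with equal and opposite forces P (no external load).
Compatibility of the two members (thermal + elastic change equal): (α₁ − α₂)ΔT = P·[1/(A₁E₁) + 1/(A₂E₂)].
|α₁ − α₂|·ΔT = 6.5×10⁻⁶ × 65 = 0.0004225.
1/(A₁E₁) + 1/(A₂E₂) = 1/(255×108×10³) + 1/(350×190×10³) = 5.135×10⁻⁸ N⁻¹.
P = 0.0004225 / 5.135×10⁻⁸ = 8228 N = 8.228 kN.
σ_{stainless steel} = P/A₂ = 8228/350 = 23.51 MPa, tensile.

σ ≈ 23.5 MPa (tensile)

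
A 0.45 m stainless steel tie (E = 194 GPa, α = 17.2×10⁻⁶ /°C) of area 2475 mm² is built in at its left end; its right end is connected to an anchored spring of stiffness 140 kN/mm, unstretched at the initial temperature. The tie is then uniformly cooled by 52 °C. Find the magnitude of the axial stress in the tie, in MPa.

If the spring were absent the tie would shorten by αΔT L = 17.2×10⁻⁶ × 52 × 450 = 0.4025 mm.
With a force P in the spring, the elastic change of the tie is PL/(AE) and that of the spring is P/k; compatibility requires their sum to equal δ_free.
So P = δ_free / [L/(AE) + 1/k] = 0.4025 / [ 450/(2475×194×10³) + 1/(140×10³) ].
P = 0.4025 / 8.08×10⁻⁶ = 49810 N.
σ = P/A = 49810/2475 = 20.13 MPa.

σ ≈ 20.1 MPa (tensile)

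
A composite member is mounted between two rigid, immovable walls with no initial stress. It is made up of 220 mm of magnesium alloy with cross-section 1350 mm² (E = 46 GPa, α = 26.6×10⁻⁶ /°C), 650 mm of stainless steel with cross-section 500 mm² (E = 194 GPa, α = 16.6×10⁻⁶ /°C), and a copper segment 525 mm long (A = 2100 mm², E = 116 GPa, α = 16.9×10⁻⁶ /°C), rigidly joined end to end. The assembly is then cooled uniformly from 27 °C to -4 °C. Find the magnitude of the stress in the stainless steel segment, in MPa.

With the walls removed the bar would change length by δ_free = Σ αᵢΔT Lᵢ = 26.6×10⁻⁶×31×220 + 16.6×10⁻⁶×31×650 + 16.9×10⁻⁶×31×525 = 0.7909 mm.
The walls prevent any net length change, so an axial force P (same in every segment) develops. Compatibility: P · Σ Lᵢ/(AᵢEᵢ) = δ_free.
The series flexibility is Σ Lᵢ/(AᵢEᵢ) = 220/(1350×46×10³) + 650/(500×194×10³) + 525/(2100×116×10³) = 1.24×10⁻⁵ mm/N.
So P = 0.7909 / 1.24×10⁻⁵ = 63.79 kN, tensile.
σ_{stainless steel} = P / A = 63790 / 500 = 127.6 MPa.

σ ≈ 128 MPa (tensile)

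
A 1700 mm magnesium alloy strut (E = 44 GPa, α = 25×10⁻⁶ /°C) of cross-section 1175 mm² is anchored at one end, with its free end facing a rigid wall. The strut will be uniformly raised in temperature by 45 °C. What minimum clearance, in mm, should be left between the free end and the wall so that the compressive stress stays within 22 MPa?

Free expansion if unrestrained: δ_free = αΔT L = 25×10⁻⁶ × 45 × 1700 = 1.912 mm.
A stress of 22 MPa corresponds to the wall pushing the strut back by σL/E = 22×1700/(44×10³) = 0.85 mm.
The gap must absorb the remainder: g_min = 1.912 − 0.85 = 1.062 mm.

g ≈ 1.06 mm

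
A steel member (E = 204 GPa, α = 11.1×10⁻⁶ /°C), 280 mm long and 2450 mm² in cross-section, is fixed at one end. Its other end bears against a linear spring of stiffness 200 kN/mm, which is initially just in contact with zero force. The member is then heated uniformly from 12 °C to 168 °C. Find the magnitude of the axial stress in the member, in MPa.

σ ≈ 35.6 MPa (compressive)

Free thermal expansion: δ_free = αΔT L = 11.1×10⁻⁶ × 156 × 280 = 0.4848 mm.
Let P be the compressive force at the spring. The member shortens elastically by PL/(AE) and the spring compresses by P/k; together these equal δ_free.
P [ L/(AE) + 1/k ] = δ_free → P [ 280/(2450×204×10³) + 1/(200×10³) ] = 0.4848.
P = 0.4848 / 5.56×10⁻⁶ = 87200 N.
σ = P/A = 87200/2450 = 35.59 MPa.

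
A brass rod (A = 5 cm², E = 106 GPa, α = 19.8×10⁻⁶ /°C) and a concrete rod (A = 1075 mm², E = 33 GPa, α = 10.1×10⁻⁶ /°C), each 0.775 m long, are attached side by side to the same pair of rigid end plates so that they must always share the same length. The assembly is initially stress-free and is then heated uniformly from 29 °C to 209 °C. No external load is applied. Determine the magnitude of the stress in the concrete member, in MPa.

σ ≈ 34.5 MPa (tensile)

Both members must finish at the same length. With the larger α, the brass tends to over-expand; the plates restrain it, putting the brass in compression and the concrete in tension. With no external load the two internal forces are equal and opposite, magnitude P.
Compatibility of the two members (thermal + elastic change equal): (α₁ − α₂)ΔT = P·[1/(A₁E₁) + 1/(A₂E₂)].
|α₁ − α₂|·ΔT = 9.7×10⁻⁶ × 180 = 0.001746.
1/(A₁E₁) + 1/(A₂E₂) = 1/(500×106×10³) + 1/(1075×33×10³) = 4.706×10⁻⁸ N⁻¹.
P = 0.001746 / 4.706×10⁻⁸ = 37100 N = 37.1 kN.
σ_{concrete} = P/A₂ = 37100/1075 = 34.52 MPa, tensile.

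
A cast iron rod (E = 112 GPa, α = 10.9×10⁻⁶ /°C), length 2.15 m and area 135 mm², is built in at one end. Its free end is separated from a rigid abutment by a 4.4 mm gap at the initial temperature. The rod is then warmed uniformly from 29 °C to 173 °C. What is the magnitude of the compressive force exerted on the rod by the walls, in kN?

Free thermal elongation = αΔT L = 10.9×10⁻⁶ × 144 × 2150 = 3.375 mm.
Since δ_free = 3.37 mm is less than the 4.4 mm gap, the rod never touches the wall. No axial force develops.

P ≈ 0 kN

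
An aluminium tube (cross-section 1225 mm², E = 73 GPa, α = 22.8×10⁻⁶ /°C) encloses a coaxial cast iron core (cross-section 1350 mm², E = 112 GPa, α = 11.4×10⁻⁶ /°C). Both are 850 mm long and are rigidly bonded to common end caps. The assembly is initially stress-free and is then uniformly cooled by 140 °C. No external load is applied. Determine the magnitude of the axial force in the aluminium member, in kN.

The aluminium has the larger α, so on cooling it would change length more than the cast iron if both were free. The rigid plates force a common final length, so the aluminium is put into tension and the cast iron into compression, with equal and opposite forces P (no external load).
Compatibility of the two members (thermal + elastic change equal): (α₁ − α₂)ΔT = P·[1/(A₁E₁) + 1/(A₂E₂)].
|α₁ − α₂|·ΔT = 11.4×10⁻⁶ × 140 = 0.001596.
1/(A₁E₁) + 1/(A₂E₂) = 1/(1225×73×10³) + 1/(1350×112×10³) = 1.78×10⁻⁸ N⁻¹.
So P = 0.001596 / 1.78×10⁻⁸ = 89.68 kN.

P ≈ 89.7 kN (tensile in the aluminium)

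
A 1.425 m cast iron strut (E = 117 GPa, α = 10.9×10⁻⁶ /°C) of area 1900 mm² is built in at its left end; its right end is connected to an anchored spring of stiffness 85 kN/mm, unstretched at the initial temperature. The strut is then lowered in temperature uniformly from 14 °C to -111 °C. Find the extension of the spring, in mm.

δ ≈ 1.26 mm

The unrestrained thermal change is αΔT L = 10.9×10⁻⁶ × 125 × 1425 = 1.942 mm.
Let P be the tensile force in the spring. The strut extends elastically by PL/(AE) and the spring stretches by P/k; together these equal δ_free.
So P = δ_free / [L/(AE) + 1/k] = 1.942 / [ 1425/(1900×117×10³) + 1/(85×10³) ].
P = 1.942 / 1.817×10⁻⁵ = 106800 N.
Spring extension = P/k = 106800/(85×10³) = 1.257 mm.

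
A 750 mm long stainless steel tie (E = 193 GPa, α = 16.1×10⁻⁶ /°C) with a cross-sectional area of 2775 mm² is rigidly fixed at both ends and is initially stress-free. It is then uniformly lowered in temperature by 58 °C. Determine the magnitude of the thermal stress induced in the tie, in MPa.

With length fixed, the mechanical strain must cancel the thermal strain αΔT = 16.1×10⁻⁶ × 58 = 933.8×10⁻⁶.
The stress required to suppress this strain is σ = Eε = 193×10³ × 933.8×10⁻⁶ = 180.2 MPa, tensile since the tie is trying to contract.

σ ≈ 180 MPa (tensile)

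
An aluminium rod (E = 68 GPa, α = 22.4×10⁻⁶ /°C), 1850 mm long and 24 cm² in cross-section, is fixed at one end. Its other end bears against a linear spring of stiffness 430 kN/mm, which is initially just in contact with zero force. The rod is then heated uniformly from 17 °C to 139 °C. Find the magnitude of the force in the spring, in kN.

The unrestrained thermal change is αΔT L = 22.4×10⁻⁶ × 122 × 1850 = 5.056 mm.
Let P be the compressive force at the spring. The rod shortens elastically by PL/(AE) and the spring compresses by P/k; together these equal δ_free.
So P = δ_free / [L/(AE) + 1/k] = 5.056 / [ 1850/(2400×68×10³) + 1/(430×10³) ].
P = 5.056 / 1.366×10⁻⁵ = 370100 N.

P ≈ 370 kN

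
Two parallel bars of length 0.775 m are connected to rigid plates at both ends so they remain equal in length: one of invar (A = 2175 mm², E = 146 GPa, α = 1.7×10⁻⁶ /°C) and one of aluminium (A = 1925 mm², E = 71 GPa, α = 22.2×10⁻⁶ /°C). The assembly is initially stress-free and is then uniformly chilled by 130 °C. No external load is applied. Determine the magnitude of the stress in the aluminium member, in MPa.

σ ≈ 132 MPa (tensile)

The aluminium has the larger α, so on cooling it would change length more than the invar if both were free. The rigid plates force a common final length, so the aluminium is put into tension and the invar into compression, with equal and opposite forces P (no external load).
Compatibility of the two members (thermal + elastic change equal): (α₁ − α₂)ΔT = P·[1/(A₁E₁) + 1/(A₂E₂)].
|α₁ − α₂|·ΔT = 20.5×10⁻⁶ × 130 = 0.002665.
1/(A₁E₁) + 1/(A₂E₂) = 1/(2175×146×10³) + 1/(1925×71×10³) = 1.047×10⁻⁸ N⁻¹.
So P = 0.002665 / 1.047×10⁻⁸ = 254.6 kN.
σ_{aluminium} = P/A₂ = 254600/1925 = 132.3 MPa, tensile.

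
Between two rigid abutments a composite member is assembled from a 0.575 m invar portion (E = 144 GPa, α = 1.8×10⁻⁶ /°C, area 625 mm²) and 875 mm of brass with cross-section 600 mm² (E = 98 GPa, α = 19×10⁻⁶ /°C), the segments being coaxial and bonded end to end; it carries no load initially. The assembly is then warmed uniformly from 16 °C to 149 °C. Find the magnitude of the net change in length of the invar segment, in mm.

|ΔL| ≈ 0.568 mm

With the walls removed the bar would change length by δ_free = Σ αᵢΔT Lᵢ = 1.8×10⁻⁶×133×575 + 19×10⁻⁶×133×875 = 2.349 mm.
The walls prevent any net length change, so an axial force P (same in every segment) develops. Compatibility: P · Σ Lᵢ/(AᵢEᵢ) = δ_free.
Σ Lᵢ/(AᵢEᵢ) = 575/(625×144×10³) + 875/(600×98×10³) = 2.127×10⁻⁵ mm/N.
Hence P = δ_free / Σ(L/AE) = 2.349/2.127×10⁻⁵ = 110.4 kN (compressive).
For the invar segment, free thermal change = 1.8×10⁻⁶×133×575 = 0.1377 mm and elastic change from P = 110400×575/(625×144×10³) = 0.7055 mm; these oppose, so the net change is 0.568 mm (segment shortens).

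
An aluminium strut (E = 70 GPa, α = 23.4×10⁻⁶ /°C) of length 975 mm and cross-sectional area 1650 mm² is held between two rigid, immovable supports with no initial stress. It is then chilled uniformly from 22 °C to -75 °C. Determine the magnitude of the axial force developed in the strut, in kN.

The ends cannot move, so σ = EαΔT = 70×10³ × 23.4×10⁻⁶ × 97 = 158.9 MPa.
P = AEαΔT = 1650 × 70×10³ × 23.4×10⁻⁶ × 97 = 262.2 kN (tensile).

P ≈ 262 kN (tensile)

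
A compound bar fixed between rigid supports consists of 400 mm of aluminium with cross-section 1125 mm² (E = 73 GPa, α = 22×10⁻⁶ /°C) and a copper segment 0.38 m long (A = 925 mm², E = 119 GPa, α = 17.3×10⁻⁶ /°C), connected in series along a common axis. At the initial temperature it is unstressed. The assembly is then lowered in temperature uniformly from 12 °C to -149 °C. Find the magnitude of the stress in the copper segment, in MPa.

σ ≈ 322 MPa (tensile)

Free thermal contraction of the whole bar: Σ αᵢΔT Lᵢ = 22×10⁻⁶×161×400 + 17.3×10⁻⁶×161×380 = 2.475 mm.
The walls prevent any net length change, so an axial force P (same in every segment) develops. Compatibility: P · Σ Lᵢ/(AᵢEᵢ) = δ_free.
Σ Lᵢ/(AᵢEᵢ) = 400/(1125×73×10³) + 380/(925×119×10³) = 8.323×10⁻⁶ mm/N.
So P = 2.475 / 8.323×10⁻⁶ = 297.4 kN, tensile.
σ_{copper} = P / A = 297400 / 925 = 321.5 MPa.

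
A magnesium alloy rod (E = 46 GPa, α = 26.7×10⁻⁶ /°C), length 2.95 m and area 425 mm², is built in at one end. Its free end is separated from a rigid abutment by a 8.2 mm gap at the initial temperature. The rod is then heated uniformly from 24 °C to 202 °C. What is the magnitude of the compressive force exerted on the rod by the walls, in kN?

P ≈ 38.6 kN

If the wall were absent the rod would grow by αΔT L = 26.7×10⁻⁶ × 178 × 2950 = 14.02 mm.
This exceeds the 8.2 mm gap, so the wall pushes back. The portion of expansion that must be recovered elastically is δ_free − gap = 14.02 − 8.2 = 5.82 mm.
That suppressed elongation corresponds to σ = E·Δ/L = 46×10³ × 5.82/2950 = 90.76 MPa.
Force on the wall = σA = 90.76 × 425 mm² = 38.57 kN.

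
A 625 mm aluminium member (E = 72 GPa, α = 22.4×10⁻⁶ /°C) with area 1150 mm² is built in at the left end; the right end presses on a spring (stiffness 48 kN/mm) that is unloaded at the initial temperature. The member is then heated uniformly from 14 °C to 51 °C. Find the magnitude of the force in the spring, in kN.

The unrestrained thermal change is αΔT L = 22.4×10⁻⁶ × 37 × 625 = 0.518 mm.
With a force P in the spring, the elastic change of the member is PL/(AE) and that of the spring is P/k; compatibility requires their sum to equal δ_free.
P [ L/(AE) + 1/k ] = δ_free → P [ 625/(1150×72×10³) + 1/(48×10³) ] = 0.518.
P = 0.518 / 2.838×10⁻⁵ = 18250 N.

P ≈ 18.3 kN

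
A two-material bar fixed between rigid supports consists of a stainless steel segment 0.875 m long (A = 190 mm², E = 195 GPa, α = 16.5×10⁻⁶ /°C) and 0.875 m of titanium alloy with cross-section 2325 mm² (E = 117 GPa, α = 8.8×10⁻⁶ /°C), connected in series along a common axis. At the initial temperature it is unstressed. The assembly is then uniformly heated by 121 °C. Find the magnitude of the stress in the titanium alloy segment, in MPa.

σ ≈ 42.9 MPa (compressive)

If the supports were absent, the total length change would be Σ αᵢΔT Lᵢ = 16.5×10⁻⁶×121×875 + 8.8×10⁻⁶×121×875 = 2.679 mm.
The rigid supports impose zero overall length change; the single axial force P common to all segments must satisfy P Σ Lᵢ/(AᵢEᵢ) = δ_free.
The series flexibility is Σ Lᵢ/(AᵢEᵢ) = 875/(190×195×10³) + 875/(2325×117×10³) = 2.683×10⁻⁵ mm/N.
P = 2.679 / 2.683×10⁻⁵ = 99820 N = 99.82 kN, compressive.
σ_{titanium alloy} = P / A = 99820 / 2325 = 42.94 MPa.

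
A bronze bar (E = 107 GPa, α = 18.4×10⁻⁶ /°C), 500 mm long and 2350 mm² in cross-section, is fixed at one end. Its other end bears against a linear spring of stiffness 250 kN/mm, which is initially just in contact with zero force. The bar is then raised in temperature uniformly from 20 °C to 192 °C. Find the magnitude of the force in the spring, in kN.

Free thermal expansion: δ_free = αΔT L = 18.4×10⁻⁶ × 172 × 500 = 1.582 mm.
Let P be the compressive force at the spring. The bar shortens elastically by PL/(AE) and the spring compresses by P/k; together these equal δ_free.
P [ L/(AE) + 1/k ] = δ_free → P [ 500/(2350×107×10³) + 1/(250×10³) ] = 1.582.
P = 1.582 / 5.988×10⁻⁶ = 264200 N.

P ≈ 264 kN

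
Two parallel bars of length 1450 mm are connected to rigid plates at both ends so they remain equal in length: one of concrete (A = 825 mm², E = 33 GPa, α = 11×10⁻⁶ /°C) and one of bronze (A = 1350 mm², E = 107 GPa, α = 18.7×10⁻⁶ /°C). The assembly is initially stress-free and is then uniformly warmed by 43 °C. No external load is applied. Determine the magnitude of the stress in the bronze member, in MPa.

Both members must finish at the same length. With the larger α, the bronze tends to over-expand; the plates restrain it, putting the bronze in compression and the concrete in tension. With no external load the two internal forces are equal and opposite, magnitude P.
Equating the net (thermal + elastic) strains gives |α₁ − α₂|·ΔT = P·[1/(A₁E₁) + 1/(A₂E₂)].
|α₁ − α₂|·ΔT = 7.7×10⁻⁶ × 43 = 0.0003311.
1/(A₁E₁) + 1/(A₂E₂) = 1/(825×33×10³) + 1/(1350×107×10³) = 4.365×10⁻⁸ N⁻¹.
So P = 0.0003311 / 4.365×10⁻⁸ = 7.585 kN.
σ_{bronze} = P/A₂ = 7585/1350 = 5.618 MPa, compressive.

σ ≈ 5.62 MPa (compressive)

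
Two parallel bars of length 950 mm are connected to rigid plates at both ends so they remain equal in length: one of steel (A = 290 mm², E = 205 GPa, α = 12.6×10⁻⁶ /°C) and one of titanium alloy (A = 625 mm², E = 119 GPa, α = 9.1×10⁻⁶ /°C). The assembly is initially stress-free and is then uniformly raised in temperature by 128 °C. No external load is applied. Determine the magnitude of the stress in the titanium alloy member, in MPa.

σ ≈ 23.7 MPa (tensile)

Both members must finish at the same length. With the larger α, the steel tends to over-expand; the plates restrain it, putting the steel in compression and the titanium alloy in tension. With no external load the two internal forces are equal and opposite, magnitude P.
Equating the net (thermal + elastic) strains gives |α₁ − α₂|·ΔT = P·[1/(A₁E₁) + 1/(A₂E₂)].
|α₁ − α₂|·ΔT = 3.5×10⁻⁶ × 128 = 0.000448.
1/(A₁E₁) + 1/(A₂E₂) = 1/(290×205×10³) + 1/(625×119×10³) = 3.027×10⁻⁸ N⁻¹.
P = 0.000448 / 3.027×10⁻⁸ = 14800 N = 14.8 kN.
σ_{titanium alloy} = P/A₂ = 14800/625 = 23.68 MPa, tensile.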